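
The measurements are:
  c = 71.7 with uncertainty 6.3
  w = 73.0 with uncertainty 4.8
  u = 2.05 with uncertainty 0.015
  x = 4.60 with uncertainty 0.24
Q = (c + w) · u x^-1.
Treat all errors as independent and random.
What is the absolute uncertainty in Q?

Let h = c + w = 145. δh = √(δc² + δw²) = √(39.7 + 23.0) = 7.92, so δh/h = 0.0547.
Q is then a monomial in h, u, x:
δQ/Q = √((δh/h)² + (1·δu/u)² + (-1·δx/x)²) = √(0.00300 + 5.35e-05 + 0.00272) = 0.0760
Q = 64.5, so δQ = 0.0760 × 64.5 = 4.90.

4.90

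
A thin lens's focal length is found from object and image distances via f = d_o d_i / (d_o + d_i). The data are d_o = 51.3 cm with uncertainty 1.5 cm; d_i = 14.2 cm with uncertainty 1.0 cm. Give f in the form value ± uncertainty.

∂f/∂d_o = (d_i/(d_o+d_i))² = 0.0470;  ∂f/∂d_i = (d_o/(d_o+d_i))² = 0.613
δf = √((∂f/∂d_o · δd_o)² + (∂f/∂d_i · δd_i)²) = √(0.00497 + 0.376) = 0.617 cm
f = 11.1 cm.

11.1 ± 0.617 cm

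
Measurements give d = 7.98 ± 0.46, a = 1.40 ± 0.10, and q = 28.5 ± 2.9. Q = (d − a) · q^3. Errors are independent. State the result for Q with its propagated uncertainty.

(1.52 ± 0.478) × 10^5

Let u = d − a = 6.58. δu = √(δd² + δa²) = √(0.212 + 0.0100) = 0.471, so δu/u = 0.0715.
Q is then a monomial in u, q:
δQ/Q = √((δu/u)² + (3·δq/q)²) = √(0.00512 + 0.0932) = 0.314
Q = 1.52e+05, so δQ = 0.314 × 1.52e+05 = 47800.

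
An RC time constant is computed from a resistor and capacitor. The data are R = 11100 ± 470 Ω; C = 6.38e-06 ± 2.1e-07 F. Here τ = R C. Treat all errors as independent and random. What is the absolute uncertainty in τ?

0.00380 s

Each factor contributes (exponent × relative error)² to (δτ/τ)²:
  (1·δR/R)² = (1×0.0423)² = 0.00179;  (1·δC/C)² = (1×0.0329)² = 0.00108
δτ/τ = √(0.00288) = 0.0536
τ = 0.0708 s, so δτ = 0.0536 × 0.0708 = 0.00380 s.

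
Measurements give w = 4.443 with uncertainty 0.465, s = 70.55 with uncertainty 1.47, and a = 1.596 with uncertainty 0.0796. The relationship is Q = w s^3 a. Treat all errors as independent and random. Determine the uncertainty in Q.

3.28e+05

Each factor contributes (exponent × relative error)² to (δQ/Q)²:
  (1·δw/w)² = (1×0.105)² = 0.0110;  (3·δs/s)² = (3×0.0208)² = 0.00391;  (1·δa/a)² = (1×0.0499)² = 0.00249
δQ/Q = √(0.0173) = 0.132
Q = 2.49e+06, so δQ = 0.132 × 2.49e+06 = 3.28e+05.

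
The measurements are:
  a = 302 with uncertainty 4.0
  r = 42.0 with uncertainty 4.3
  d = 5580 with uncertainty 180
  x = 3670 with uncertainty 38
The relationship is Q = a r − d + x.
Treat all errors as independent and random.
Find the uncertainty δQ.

1320

Let p = a·r = 12700. δp/p = √((1·δa/a)² + (1·δr/r)²) = √(0.000175 + 0.0105) = 0.103, so δp = 1310.
Q = p − d + x: δQ = √(δp² + δd² + δx²) = √(1.71e+06 + 32400 + 1440) = 1320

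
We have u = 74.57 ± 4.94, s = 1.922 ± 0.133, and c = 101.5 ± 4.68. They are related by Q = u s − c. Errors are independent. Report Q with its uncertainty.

Let p = u·s = 143.3. δp/p = √((1·δu/u)² + (1·δs/s)²) = √(0.00439 + 0.00479) = 0.0958, so δp = 13.7.
Q = p − c: δQ = √(δp² + δc²) = √(189 + 21.9) = 14.5
Q = 41.82.

41.82 ± 14.5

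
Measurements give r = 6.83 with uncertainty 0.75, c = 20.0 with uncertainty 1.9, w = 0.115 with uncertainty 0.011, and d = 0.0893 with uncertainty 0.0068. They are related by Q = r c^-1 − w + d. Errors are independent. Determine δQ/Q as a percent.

16.2%

Let p = r·c^-1 = 0.342. δp/p = √((1·δr/r)² + (-1·δc/c)²) = √(0.0121 + 0.00903) = 0.145, so δp = 0.0496.
Q = p − w + d: δQ = √(δp² + δw² + δd²) = √(0.00246 + 0.000121 + 4.62e-05) = 0.0512
Q = 0.316, so δQ/Q = 0.0512/0.316 = 0.162.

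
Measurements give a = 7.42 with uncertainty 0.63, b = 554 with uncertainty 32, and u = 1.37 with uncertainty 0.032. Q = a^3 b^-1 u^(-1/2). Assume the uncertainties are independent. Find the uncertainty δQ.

Relative error in a monomial: (δQ/Q)² = Σ (nᵢ · δxᵢ/xᵢ)².
  (3·δa/a)² = (3×0.0849)² = 0.0649;  (-1·δb/b)² = (-1×0.0578)² = 0.00334;  (−½·δu/u)² = (-0.5×0.0234)² = 0.000136
δQ/Q = √(0.0684) = 0.261
Q = 0.630, so δQ = 0.261 × 0.630 = 0.165.

0.165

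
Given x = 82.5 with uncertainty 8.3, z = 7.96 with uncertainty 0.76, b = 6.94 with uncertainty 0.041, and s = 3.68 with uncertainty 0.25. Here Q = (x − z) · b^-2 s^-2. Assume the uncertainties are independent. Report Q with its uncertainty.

0.114 ± 0.0202

Let u = x − z = 74.5. δu = √(δx² + δz²) = √(68.9 + 0.578) = 8.33, so δu/u = 0.112.
Q is then a monomial in u, b, s:
δQ/Q = √((δu/u)² + (-2·δb/b)² + (-2·δs/s)²) = √(0.0125 + 0.000140 + 0.0185) = 0.176
Q = 0.114, so δQ = 0.176 × 0.114 = 0.0202.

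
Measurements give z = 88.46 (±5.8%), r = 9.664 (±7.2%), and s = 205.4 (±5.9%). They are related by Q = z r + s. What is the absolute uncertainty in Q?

80.0

Let p = z·r = 854.9. δp/p = √((1·δz/z)² + (1·δr/r)²) = √(0.00336 + 0.00518) = 0.0925, so δp = 79.0.
Q = p + s: δQ = √(δp² + δs²) = √(6250 + 147) = 80.0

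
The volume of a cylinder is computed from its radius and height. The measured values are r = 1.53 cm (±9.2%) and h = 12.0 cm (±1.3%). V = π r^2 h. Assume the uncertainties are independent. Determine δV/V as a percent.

Relative error in a monomial: (δV/V)² = Σ (nᵢ · δxᵢ/xᵢ)².
  (2·δr/r)² = (2×0.0920)² = 0.0339;  (1·δh/h)² = (1×0.0130)² = 0.000169
δV/V = √(0.0340) = 0.184

18.4%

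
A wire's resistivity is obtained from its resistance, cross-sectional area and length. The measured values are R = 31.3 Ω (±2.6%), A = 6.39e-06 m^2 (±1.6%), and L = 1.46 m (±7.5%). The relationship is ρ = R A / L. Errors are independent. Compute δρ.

Products/powers → add relative errors in quadrature, weighted by exponent:
  (1·δR/R)² = (1×0.0260)² = 0.000676;  (1·δA/A)² = (1×0.0160)² = 0.000256;  (-1·δL/L)² = (-1×0.0750)² = 0.00562
δρ/ρ = √(0.00656) = 0.0810
ρ = 0.000137 Ω·m, so δρ = 0.0810 × 0.000137 = 1.11e-05 Ω·m.

1.11e-05 Ω·m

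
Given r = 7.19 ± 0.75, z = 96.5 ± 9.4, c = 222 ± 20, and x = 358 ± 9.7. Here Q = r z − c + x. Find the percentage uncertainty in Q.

Let p = r·z = 694. δp/p = √((1·δr/r)² + (1·δz/z)²) = √(0.0109 + 0.00949) = 0.143, so δp = 99.0.
Q = p − c + x: δQ = √(δp² + δc² + δx²) = √(9810 + 400 + 94.1) = 101
Q = 830, so δQ/Q = 101/830 = 0.122.

12.2%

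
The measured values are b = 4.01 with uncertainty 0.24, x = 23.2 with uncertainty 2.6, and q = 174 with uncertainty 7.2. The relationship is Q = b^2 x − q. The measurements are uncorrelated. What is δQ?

Let p = b^2·x = 373. δp/p = √((2·δb/b)² + (1·δx/x)²) = √(0.0143 + 0.0126) = 0.164, so δp = 61.2.
Q = p − q: δQ = √(δp² + δq²) = √(3740 + 51.8) = 61.6

61.6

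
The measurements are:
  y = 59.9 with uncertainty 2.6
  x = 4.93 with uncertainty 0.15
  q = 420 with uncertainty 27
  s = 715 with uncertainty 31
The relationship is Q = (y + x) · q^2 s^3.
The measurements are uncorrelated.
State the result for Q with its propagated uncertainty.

Let u = y + x = 64.8. δu = √(δy² + δx²) = √(6.76 + 0.0225) = 2.60, so δu/u = 0.0402.
Q is then a monomial in u, q, s:
δQ/Q = √((δu/u)² + (2·δq/q)² + (3·δs/s)²) = √(0.00161 + 0.0165 + 0.0169) = 0.187
Q = 4.18e+15, so δQ = 0.187 × 4.18e+15 = 7.83e+14.

(4.18 ± 0.783) × 10^15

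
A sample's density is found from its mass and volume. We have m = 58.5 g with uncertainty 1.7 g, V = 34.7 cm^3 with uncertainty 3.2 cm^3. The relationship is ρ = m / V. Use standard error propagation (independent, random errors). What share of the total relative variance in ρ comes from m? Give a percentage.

9.03%

(δρ/ρ)² = (1·δm/m)² + (-1·δV/V)²
  m term: (1×0.0291)² = 0.000844
  V term: (-1×0.0922)² = 0.00850
Total = 0.00935. Share from m = 0.000844/0.00935 = 0.0903.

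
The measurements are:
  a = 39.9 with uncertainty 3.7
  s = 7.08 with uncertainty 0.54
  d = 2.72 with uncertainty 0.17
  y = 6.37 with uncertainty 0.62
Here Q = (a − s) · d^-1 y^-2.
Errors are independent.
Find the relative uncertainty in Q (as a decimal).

Let u = a − s = 32.8. δu = √(δa² + δs²) = √(13.7 + 0.292) = 3.74, so δu/u = 0.114.
Q is then a monomial in u, d, y:
δQ/Q = √((δu/u)² + (-1·δd/d)² + (-2·δy/y)²) = √(0.0130 + 0.00391 + 0.0379) = 0.234

0.234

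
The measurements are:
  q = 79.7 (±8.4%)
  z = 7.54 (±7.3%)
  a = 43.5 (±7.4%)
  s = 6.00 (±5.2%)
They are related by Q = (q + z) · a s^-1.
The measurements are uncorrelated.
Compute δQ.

75.1

Let u = q + z = 87.2. δu = √(δq² + δz²) = √(44.8 + 0.303) = 6.72, so δu/u = 0.0770.
Q is then a monomial in u, a, s:
δQ/Q = √((δu/u)² + (1·δa/a)² + (-1·δs/s)²) = √(0.00593 + 0.00548 + 0.00270) = 0.119
Q = 632, so δQ = 0.119 × 632 = 75.1.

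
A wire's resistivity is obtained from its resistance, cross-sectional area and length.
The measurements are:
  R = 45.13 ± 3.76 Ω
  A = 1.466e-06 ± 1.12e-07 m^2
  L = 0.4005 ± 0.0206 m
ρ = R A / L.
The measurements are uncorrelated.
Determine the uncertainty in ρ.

ρ is a product of powers, so relative uncertainties combine in quadrature:
  (1·δR/R)² = (1×0.0833)² = 0.00694;  (1·δA/A)² = (1×0.0764)² = 0.00584;  (-1·δL/L)² = (-1×0.0514)² = 0.00265
δρ/ρ = √(0.0154) = 0.124
ρ = 0.0001652 Ω·m, so δρ = 0.124 × 0.0001652 = 2.05e-05 Ω·m.

2.05e-05 Ω·m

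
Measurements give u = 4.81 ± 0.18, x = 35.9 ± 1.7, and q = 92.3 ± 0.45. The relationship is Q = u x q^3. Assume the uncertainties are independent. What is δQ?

8.43e+06

Relative error in a monomial: (δQ/Q)² = Σ (nᵢ · δxᵢ/xᵢ)².
  (1·δu/u)² = (1×0.0374)² = 0.00140;  (1·δx/x)² = (1×0.0474)² = 0.00224;  (3·δq/q)² = (3×0.00488)² = 0.000214
δQ/Q = √(0.00386) = 0.0621
Q = 1.36e+08, so δQ = 0.0621 × 1.36e+08 = 8.43e+06.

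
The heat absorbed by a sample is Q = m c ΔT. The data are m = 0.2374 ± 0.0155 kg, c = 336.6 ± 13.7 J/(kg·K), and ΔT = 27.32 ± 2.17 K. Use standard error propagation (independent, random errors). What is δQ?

Relative error in a monomial: (δQ/Q)² = Σ (nᵢ · δxᵢ/xᵢ)².
  (1·δm/m)² = (1×0.0653)² = 0.00426;  (1·δc/c)² = (1×0.0407)² = 0.00166;  (1·δΔT/ΔT)² = (1×0.0794)² = 0.00631
δQ/Q = √(0.0122) = 0.111
Q = 2183 J, so δQ = 0.111 × 2183 = 241 J.

241 J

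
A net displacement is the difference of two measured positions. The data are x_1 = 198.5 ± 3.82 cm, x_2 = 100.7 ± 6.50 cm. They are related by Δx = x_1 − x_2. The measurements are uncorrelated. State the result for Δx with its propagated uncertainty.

Δx is a linear combination, so absolute uncertainties add in quadrature:
  (δx_1)² = 14.6;  (δx_2)² = 42.2
δΔx = √(56.8) = 7.54 cm
Δx = 97.80 cm.

97.80 ± 7.54 cm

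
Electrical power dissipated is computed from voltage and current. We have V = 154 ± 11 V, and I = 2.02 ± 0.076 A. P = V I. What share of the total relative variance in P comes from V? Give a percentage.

(δP/P)² = (1·δV/V)² + (1·δI/I)²
  V term: (1×0.0714)² = 0.00510
  I term: (1×0.0376)² = 0.00142
Total = 0.00652. Share from V = 0.00510/0.00652 = 0.783.

78.3%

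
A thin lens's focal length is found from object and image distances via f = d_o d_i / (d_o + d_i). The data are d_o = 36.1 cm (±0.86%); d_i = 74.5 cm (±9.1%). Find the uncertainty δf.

0.736 cm

∂f/∂d_o = (d_i/(d_o+d_i))² = 0.454;  ∂f/∂d_i = (d_o/(d_o+d_i))² = 0.107
δf = √((∂f/∂d_o · δd_o)² + (∂f/∂d_i · δd_i)²) = √(0.0198 + 0.522) = 0.736 cm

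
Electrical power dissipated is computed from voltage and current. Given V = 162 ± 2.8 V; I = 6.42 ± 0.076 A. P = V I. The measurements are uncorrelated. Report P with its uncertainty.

Since P is a product/quotient, work with relative uncertainties:
  (1·δV/V)² = (1×0.0173)² = 0.000299;  (1·δI/I)² = (1×0.0118)² = 0.000140
δP/P = √(0.000439) = 0.0209
P = 1040 W, so δP = 0.0209 × 1040 = 21.8 W.

1040 ± 21.8 W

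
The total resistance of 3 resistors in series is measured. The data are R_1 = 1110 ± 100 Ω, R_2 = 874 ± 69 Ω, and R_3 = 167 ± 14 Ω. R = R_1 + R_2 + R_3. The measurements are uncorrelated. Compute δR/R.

Each term contributes (cᵢ δxᵢ)² to (δR)²:
  (δR_1)² = 10000;  (δR_2)² = 4760;  (δR_3)² = 196
δR = √(15000) = 122 Ω
R = 2150 Ω, so δR/R = 122/2150 = 0.0569.

0.0569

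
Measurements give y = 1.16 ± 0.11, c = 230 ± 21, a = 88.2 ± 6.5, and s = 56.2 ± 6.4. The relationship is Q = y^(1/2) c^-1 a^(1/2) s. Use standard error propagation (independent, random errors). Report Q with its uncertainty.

Relative error in a monomial: (δQ/Q)² = Σ (nᵢ · δxᵢ/xᵢ)².
  (½·δy/y)² = (0.5×0.0948)² = 0.00225;  (-1·δc/c)² = (-1×0.0913)² = 0.00834;  (½·δa/a)² = (0.5×0.0737)² = 0.00136;  (1·δs/s)² = (1×0.114)² = 0.0130
δQ/Q = √(0.0249) = 0.158
Q = 2.47, so δQ = 0.158 × 2.47 = 0.390.

2.47 ± 0.390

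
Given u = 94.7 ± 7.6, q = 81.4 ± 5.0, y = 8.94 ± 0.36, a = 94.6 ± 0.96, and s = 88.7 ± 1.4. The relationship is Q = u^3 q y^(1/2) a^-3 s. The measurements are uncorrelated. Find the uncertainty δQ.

Products/powers → add relative errors in quadrature, weighted by exponent:
  (3·δu/u)² = (3×0.0803)² = 0.0580;  (1·δq/q)² = (1×0.0614)² = 0.00377;  (½·δy/y)² = (0.5×0.0403)² = 0.000405;  (-3·δa/a)² = (-3×0.0101)² = 0.000927;  (1·δs/s)² = (1×0.0158)² = 0.000249
δQ/Q = √(0.0633) = 0.252
Q = 21700, so δQ = 0.252 × 21700 = 5450.

5450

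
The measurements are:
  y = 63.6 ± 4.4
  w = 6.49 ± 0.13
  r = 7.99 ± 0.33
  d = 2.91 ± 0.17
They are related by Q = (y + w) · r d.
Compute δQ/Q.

0.0952

Let u = y + w = 70.1. δu = √(δy² + δw²) = √(19.4 + 0.0169) = 4.40, so δu/u = 0.0628.
Q is then a monomial in u, r, d:
δQ/Q = √((δu/u)² + (1·δr/r)² + (1·δd/d)²) = √(0.00394 + 0.00171 + 0.00341) = 0.0952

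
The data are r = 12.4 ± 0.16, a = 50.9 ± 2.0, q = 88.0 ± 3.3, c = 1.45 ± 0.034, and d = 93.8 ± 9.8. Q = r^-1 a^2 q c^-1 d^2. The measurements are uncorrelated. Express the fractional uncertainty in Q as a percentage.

Each factor contributes (exponent × relative error)² to (δQ/Q)²:
  (-1·δr/r)² = (-1×0.0129)² = 0.000166;  (2·δa/a)² = (2×0.0393)² = 0.00618;  (1·δq/q)² = (1×0.0375)² = 0.00141;  (-1·δc/c)² = (-1×0.0234)² = 0.000550;  (2·δd/d)² = (2×0.104)² = 0.0437
δQ/Q = √(0.0520) = 0.228

22.8%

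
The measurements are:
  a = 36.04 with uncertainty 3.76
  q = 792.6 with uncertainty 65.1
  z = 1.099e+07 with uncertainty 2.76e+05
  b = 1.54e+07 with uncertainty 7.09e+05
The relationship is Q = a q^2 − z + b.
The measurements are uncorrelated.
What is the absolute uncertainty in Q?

4.47e+06

Let p = a·q^2 = 2.264e+07. δp/p = √((1·δa/a)² + (2·δq/q)²) = √(0.0109 + 0.0270) = 0.195, so δp = 4.41e+06.
Q = p − z + b: δQ = √(δp² + δz² + δb²) = √(1.94e+13 + 7.62e+10 + 5.03e+11) = 4.47e+06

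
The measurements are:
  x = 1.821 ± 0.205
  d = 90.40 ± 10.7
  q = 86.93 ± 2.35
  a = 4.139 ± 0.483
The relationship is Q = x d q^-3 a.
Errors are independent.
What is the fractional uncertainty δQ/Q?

0.217

Q is a product of powers, so relative uncertainties combine in quadrature:
  (1·δx/x)² = (1×0.113)² = 0.0127;  (1·δd/d)² = (1×0.118)² = 0.0140;  (-3·δq/q)² = (-3×0.0270)² = 0.00658;  (1·δa/a)² = (1×0.117)² = 0.0136
δQ/Q = √(0.0469) = 0.217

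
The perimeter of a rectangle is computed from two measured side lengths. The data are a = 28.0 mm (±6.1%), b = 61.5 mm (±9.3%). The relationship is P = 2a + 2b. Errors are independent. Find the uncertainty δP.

11.9 mm

P is a linear combination, so absolute uncertainties add in quadrature:
  (2·δa)² = 11.7;  (2·δb)² = 131
δP = √(143) = 11.9 mm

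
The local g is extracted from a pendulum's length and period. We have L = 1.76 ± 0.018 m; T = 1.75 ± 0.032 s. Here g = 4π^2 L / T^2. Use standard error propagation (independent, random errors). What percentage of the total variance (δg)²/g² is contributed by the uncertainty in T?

(δg/g)² = (1·δL/L)² + (-2·δT/T)²
  L term: (1×0.0102)² = 0.000105
  T term: (-2×0.0183)² = 0.00134
Total = 0.00144. Share from T = 0.00134/0.00144 = 0.927.

92.7%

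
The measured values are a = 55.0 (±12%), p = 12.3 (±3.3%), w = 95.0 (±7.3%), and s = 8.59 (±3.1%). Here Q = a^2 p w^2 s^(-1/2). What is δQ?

3.25e+07

Since Q is a product/quotient, work with relative uncertainties:
  (2·δa/a)² = (2×0.120)² = 0.0576;  (1·δp/p)² = (1×0.0330)² = 0.00109;  (2·δw/w)² = (2×0.0730)² = 0.0213;  (−½·δs/s)² = (-0.5×0.0310)² = 0.000240
δQ/Q = √(0.0802) = 0.283
Q = 1.15e+08, so δQ = 0.283 × 1.15e+08 = 3.25e+07.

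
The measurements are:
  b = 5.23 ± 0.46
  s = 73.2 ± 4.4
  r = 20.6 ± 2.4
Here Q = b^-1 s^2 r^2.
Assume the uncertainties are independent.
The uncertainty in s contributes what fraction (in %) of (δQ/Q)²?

18.9%

(δQ/Q)² = (-1·δb/b)² + (2·δs/s)² + (2·δr/r)²
  b term: (-1×0.0880)² = 0.00774
  s term: (2×0.0601)² = 0.0145
  r term: (2×0.117)² = 0.0543
Total = 0.0765. Share from s = 0.0145/0.0765 = 0.189.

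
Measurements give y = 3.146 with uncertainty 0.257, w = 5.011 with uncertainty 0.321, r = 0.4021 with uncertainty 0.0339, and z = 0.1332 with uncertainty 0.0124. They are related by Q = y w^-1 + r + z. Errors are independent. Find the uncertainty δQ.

Let p = y·w^-1 = 0.6278. δp/p = √((1·δy/y)² + (-1·δw/w)²) = √(0.00667 + 0.00410) = 0.104, so δp = 0.0652.
Q = p + r + z: δQ = √(δp² + δr² + δz²) = √(0.00425 + 0.00115 + 0.000154) = 0.0745

0.0745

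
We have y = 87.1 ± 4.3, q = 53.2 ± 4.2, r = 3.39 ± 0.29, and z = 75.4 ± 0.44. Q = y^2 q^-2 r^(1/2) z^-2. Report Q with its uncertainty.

For a monomial Q ∝ y^2, q^-2, r^(1/2), z^-2, fractional errors add in quadrature:
  (2·δy/y)² = (2×0.0494)² = 0.00975;  (-2·δq/q)² = (-2×0.0789)² = 0.0249;  (½·δr/r)² = (0.5×0.0855)² = 0.00183;  (-2·δz/z)² = (-2×0.00584)² = 0.000136
δQ/Q = √(0.0366) = 0.191
Q = 0.000868, so δQ = 0.191 × 0.000868 = 0.000166.

0.000868 ± 0.000166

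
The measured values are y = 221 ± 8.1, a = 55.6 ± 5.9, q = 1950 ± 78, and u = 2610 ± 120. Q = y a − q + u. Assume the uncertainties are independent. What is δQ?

Let p = y·a = 12300. δp/p = √((1·δy/y)² + (1·δa/a)²) = √(0.00134 + 0.0113) = 0.112, so δp = 1380.
Q = p − q + u: δQ = √(δp² + δq² + δu²) = √(1.9e+06 + 6080 + 14400) = 1390

1390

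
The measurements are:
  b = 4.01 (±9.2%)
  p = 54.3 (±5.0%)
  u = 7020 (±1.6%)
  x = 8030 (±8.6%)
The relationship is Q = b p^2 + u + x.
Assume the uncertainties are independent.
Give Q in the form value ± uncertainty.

26900 ± 1750

Let w = b·p^2 = 11800. δw/w = √((1·δb/b)² + (2·δp/p)²) = √(0.00846 + 0.0100) = 0.136, so δw = 1610.
Q = w + u + x: δQ = √(δw² + δu² + δx²) = √(2.58e+06 + 12600 + 4.77e+05) = 1750
Q = 26900.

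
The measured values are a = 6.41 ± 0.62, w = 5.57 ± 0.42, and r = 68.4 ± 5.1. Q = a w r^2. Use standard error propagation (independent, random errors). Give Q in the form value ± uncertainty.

Since Q is a product/quotient, work with relative uncertainties:
  (1·δa/a)² = (1×0.0967)² = 0.00936;  (1·δw/w)² = (1×0.0754)² = 0.00569;  (2·δr/r)² = (2×0.0746)² = 0.0222
δQ/Q = √(0.0373) = 0.193
Q = 1.67e+05, so δQ = 0.193 × 1.67e+05 = 32300.

(1.67 ± 0.323) × 10^5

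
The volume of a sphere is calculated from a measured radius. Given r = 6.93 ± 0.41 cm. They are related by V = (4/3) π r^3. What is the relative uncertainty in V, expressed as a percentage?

17.7%

V is a product of powers, so relative uncertainties combine in quadrature:
  (3·δr/r)² = (3×0.0592)² = 0.0315
δV/V = √(0.0315) = 0.177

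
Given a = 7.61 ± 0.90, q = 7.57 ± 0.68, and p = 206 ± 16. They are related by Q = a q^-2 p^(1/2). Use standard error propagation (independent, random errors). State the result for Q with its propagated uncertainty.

1.91 ± 0.417

For a monomial Q ∝ a, q^-2, p^(1/2), fractional errors add in quadrature:
  (1·δa/a)² = (1×0.118)² = 0.0140;  (-2·δq/q)² = (-2×0.0898)² = 0.0323;  (½·δp/p)² = (0.5×0.0777)² = 0.00151
δQ/Q = √(0.0478) = 0.219
Q = 1.91, so δQ = 0.219 × 1.91 = 0.417.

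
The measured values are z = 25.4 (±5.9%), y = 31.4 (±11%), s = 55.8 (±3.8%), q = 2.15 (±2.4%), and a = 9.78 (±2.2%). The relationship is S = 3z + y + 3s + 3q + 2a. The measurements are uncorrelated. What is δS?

8.53

For a sum/difference, combine absolute errors in quadrature:
  (3·δz)² = 20.2;  (δy)² = 11.9;  (3·δs)² = 40.5;  (3·δq)² = 0.0240;  (2·δa)² = 0.185
δS = √(72.8) = 8.53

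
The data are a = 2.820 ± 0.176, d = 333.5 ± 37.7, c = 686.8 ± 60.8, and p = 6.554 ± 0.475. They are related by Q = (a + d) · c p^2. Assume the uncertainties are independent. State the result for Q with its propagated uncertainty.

(9.922 ± 2.02) × 10^6

Let u = a + d = 336.3. δu = √(δa² + δd²) = √(0.0310 + 1420) = 37.7, so δu/u = 0.112.
Q is then a monomial in u, c, p:
δQ/Q = √((δu/u)² + (1·δc/c)² + (2·δp/p)²) = √(0.0126 + 0.00784 + 0.0210) = 0.204
Q = 9.922e+06, so δQ = 0.204 × 9.922e+06 = 2.02e+06.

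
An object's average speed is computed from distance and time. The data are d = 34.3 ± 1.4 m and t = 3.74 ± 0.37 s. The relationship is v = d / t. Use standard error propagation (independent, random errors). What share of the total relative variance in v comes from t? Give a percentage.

(δv/v)² = (1·δd/d)² + (-1·δt/t)²
  d term: (1×0.0408)² = 0.00167
  t term: (-1×0.0989)² = 0.00979
Total = 0.0115. Share from t = 0.00979/0.0115 = 0.855.

85.5%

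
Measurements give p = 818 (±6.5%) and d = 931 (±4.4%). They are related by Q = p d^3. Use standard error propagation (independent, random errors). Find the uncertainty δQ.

Q is a product of powers, so relative uncertainties combine in quadrature:
  (1·δp/p)² = (1×0.0650)² = 0.00423;  (3·δd/d)² = (3×0.0440)² = 0.0174
δQ/Q = √(0.0216) = 0.147
Q = 6.6e+11, so δQ = 0.147 × 6.6e+11 = 9.71e+10.

9.71e+10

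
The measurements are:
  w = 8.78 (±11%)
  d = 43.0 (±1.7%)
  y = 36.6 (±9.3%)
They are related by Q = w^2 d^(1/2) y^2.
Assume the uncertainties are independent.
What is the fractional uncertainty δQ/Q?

Since Q is a product/quotient, work with relative uncertainties:
  (2·δw/w)² = (2×0.110)² = 0.0484;  (½·δd/d)² = (0.5×0.0170)² = 7.23e-05;  (2·δy/y)² = (2×0.0930)² = 0.0346
δQ/Q = √(0.0831) = 0.288

0.288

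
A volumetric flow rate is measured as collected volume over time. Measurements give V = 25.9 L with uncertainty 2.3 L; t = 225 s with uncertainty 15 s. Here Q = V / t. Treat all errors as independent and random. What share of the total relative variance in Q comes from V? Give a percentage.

(δQ/Q)² = (1·δV/V)² + (-1·δt/t)²
  V term: (1×0.0888)² = 0.00789
  t term: (-1×0.0667)² = 0.00444
Total = 0.0123. Share from V = 0.00789/0.0123 = 0.640.

64.0%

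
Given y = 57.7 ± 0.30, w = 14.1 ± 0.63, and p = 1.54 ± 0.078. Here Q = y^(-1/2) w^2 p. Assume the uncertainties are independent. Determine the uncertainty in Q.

4.14

Relative error in a monomial: (δQ/Q)² = Σ (nᵢ · δxᵢ/xᵢ)².
  (−½·δy/y)² = (-0.5×0.00520)² = 6.76e-06;  (2·δw/w)² = (2×0.0447)² = 0.00799;  (1·δp/p)² = (1×0.0506)² = 0.00257
δQ/Q = √(0.0106) = 0.103
Q = 40.3, so δQ = 0.103 × 40.3 = 4.14.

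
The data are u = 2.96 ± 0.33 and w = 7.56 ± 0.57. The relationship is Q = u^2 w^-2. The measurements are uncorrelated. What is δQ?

0.0413

For a monomial Q ∝ u^2, w^-2, fractional errors add in quadrature:
  (2·δu/u)² = (2×0.111)² = 0.0497;  (-2·δw/w)² = (-2×0.0754)² = 0.0227
δQ/Q = √(0.0725) = 0.269
Q = 0.153, so δQ = 0.269 × 0.153 = 0.0413.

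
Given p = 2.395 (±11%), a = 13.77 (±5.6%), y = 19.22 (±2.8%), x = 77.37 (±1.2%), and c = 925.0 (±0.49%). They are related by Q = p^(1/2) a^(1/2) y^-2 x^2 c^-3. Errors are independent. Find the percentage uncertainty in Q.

For a monomial Q ∝ p^(1/2), a^(1/2), y^-2, x^2, c^-3, fractional errors add in quadrature:
  (½·δp/p)² = (0.5×0.110)² = 0.00302;  (½·δa/a)² = (0.5×0.0560)² = 0.000784;  (-2·δy/y)² = (-2×0.0280)² = 0.00314;  (2·δx/x)² = (2×0.0120)² = 0.000576;  (-3·δc/c)² = (-3×0.00490)² = 0.000216
δQ/Q = √(0.00774) = 0.0880

8.80%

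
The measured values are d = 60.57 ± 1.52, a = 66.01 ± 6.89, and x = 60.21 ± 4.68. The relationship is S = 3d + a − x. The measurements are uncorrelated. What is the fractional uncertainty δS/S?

0.0506

Sums and differences: (δS)² = Σ (cᵢ δxᵢ)².
  (3·δd)² = 20.8;  (δa)² = 47.5;  (δx)² = 21.9
δS = √(90.2) = 9.50
S = 187.5, so δS/S = 9.50/187.5 = 0.0506.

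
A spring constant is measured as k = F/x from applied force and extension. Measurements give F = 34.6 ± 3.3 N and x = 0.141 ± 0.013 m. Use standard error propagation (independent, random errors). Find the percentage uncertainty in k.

13.3%

Products/powers → add relative errors in quadrature, weighted by exponent:
  (1·δF/F)² = (1×0.0954)² = 0.00910;  (-1·δx/x)² = (-1×0.0922)² = 0.00850
δk/k = √(0.0176) = 0.133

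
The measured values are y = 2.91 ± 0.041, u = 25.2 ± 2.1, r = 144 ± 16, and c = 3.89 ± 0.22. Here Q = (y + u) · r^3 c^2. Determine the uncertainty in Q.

Let w = y + u = 28.1. δw = √(δy² + δu²) = √(0.00168 + 4.41) = 2.10, so δw/w = 0.0747.
Q is then a monomial in w, r, c:
δQ/Q = √((δw/w)² + (3·δr/r)² + (2·δc/c)²) = √(0.00558 + 0.111 + 0.0128) = 0.360
Q = 1.27e+09, so δQ = 0.360 × 1.27e+09 = 4.57e+08.

4.57e+08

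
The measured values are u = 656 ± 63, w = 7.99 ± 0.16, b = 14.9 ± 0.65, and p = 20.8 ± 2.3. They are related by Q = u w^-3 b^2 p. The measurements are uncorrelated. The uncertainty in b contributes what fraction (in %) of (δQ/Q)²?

(δQ/Q)² = (1·δu/u)² + (-3·δw/w)² + (2·δb/b)² + (1·δp/p)²
  u term: (1×0.0960)² = 0.00922
  w term: (-3×0.0200)² = 0.00361
  b term: (2×0.0436)² = 0.00761
  p term: (1×0.111)² = 0.0122
Total = 0.0327. Share from b = 0.00761/0.0327 = 0.233.

23.3%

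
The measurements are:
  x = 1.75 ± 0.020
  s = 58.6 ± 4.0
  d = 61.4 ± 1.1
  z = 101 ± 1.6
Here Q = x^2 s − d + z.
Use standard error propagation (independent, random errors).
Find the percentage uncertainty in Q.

Let p = x^2·s = 179. δp/p = √((2·δx/x)² + (1·δs/s)²) = √(0.000522 + 0.00466) = 0.0720, so δp = 12.9.
Q = p − d + z: δQ = √(δp² + δd² + δz²) = √(167 + 1.21 + 2.56) = 13.1
Q = 219, so δQ/Q = 13.1/219 = 0.0596.

5.96%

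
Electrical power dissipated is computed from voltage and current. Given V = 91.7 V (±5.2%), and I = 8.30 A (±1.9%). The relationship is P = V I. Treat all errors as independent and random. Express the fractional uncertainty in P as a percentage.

For a monomial P ∝ V, I, fractional errors add in quadrature:
  (1·δV/V)² = (1×0.0520)² = 0.00270;  (1·δI/I)² = (1×0.0190)² = 0.000361
δP/P = √(0.00307) = 0.0554

5.54%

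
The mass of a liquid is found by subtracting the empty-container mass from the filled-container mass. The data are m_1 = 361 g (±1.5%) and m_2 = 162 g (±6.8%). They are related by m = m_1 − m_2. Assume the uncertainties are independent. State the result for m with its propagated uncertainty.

199 ± 12.3 g

Absolute uncertainties add in quadrature for a linear combination:
  (δm_1)² = 29.3;  (δm_2)² = 121
δm = √(151) = 12.3 g
m = 199 g.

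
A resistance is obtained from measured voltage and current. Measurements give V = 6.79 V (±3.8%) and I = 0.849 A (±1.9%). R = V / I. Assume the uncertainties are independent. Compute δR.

Since R is a product/quotient, work with relative uncertainties:
  (1·δV/V)² = (1×0.0380)² = 0.00144;  (-1·δI/I)² = (-1×0.0190)² = 0.000361
δR/R = √(0.00180) = 0.0425
R = 8.00 Ω, so δR = 0.0425 × 8.00 = 0.340 Ω.

0.340 Ω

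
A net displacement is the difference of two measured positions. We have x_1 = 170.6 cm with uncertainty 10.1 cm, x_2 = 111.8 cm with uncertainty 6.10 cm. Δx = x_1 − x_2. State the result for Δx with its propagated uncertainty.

Sums and differences: (δΔx)² = Σ (cᵢ δxᵢ)².
  (δx_1)² = 102;  (δx_2)² = 37.2
δΔx = √(139) = 11.8 cm
Δx = 58.80 cm.

58.80 ± 11.8 cm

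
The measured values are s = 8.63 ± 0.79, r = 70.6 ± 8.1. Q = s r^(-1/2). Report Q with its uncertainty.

1.03 ± 0.111

Relative error in a monomial: (δQ/Q)² = Σ (nᵢ · δxᵢ/xᵢ)².
  (1·δs/s)² = (1×0.0915)² = 0.00838;  (−½·δr/r)² = (-0.5×0.115)² = 0.00329
δQ/Q = √(0.0117) = 0.108
Q = 1.03, so δQ = 0.108 × 1.03 = 0.111.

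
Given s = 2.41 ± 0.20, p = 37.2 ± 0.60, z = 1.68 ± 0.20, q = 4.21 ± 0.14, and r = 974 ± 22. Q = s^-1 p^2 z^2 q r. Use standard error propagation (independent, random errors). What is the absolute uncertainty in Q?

1.71e+06

Each factor contributes (exponent × relative error)² to (δQ/Q)²:
  (-1·δs/s)² = (-1×0.0830)² = 0.00689;  (2·δp/p)² = (2×0.0161)² = 0.00104;  (2·δz/z)² = (2×0.119)² = 0.0567;  (1·δq/q)² = (1×0.0333)² = 0.00111;  (1·δr/r)² = (1×0.0226)² = 0.000510
δQ/Q = √(0.0662) = 0.257
Q = 6.65e+06, so δQ = 0.257 × 6.65e+06 = 1.71e+06.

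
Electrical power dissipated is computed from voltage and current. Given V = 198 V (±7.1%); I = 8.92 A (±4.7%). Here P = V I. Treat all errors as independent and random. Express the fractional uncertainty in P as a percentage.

8.51%

Since P is a product/quotient, work with relative uncertainties:
  (1·δV/V)² = (1×0.0710)² = 0.00504;  (1·δI/I)² = (1×0.0470)² = 0.00221
δP/P = √(0.00725) = 0.0851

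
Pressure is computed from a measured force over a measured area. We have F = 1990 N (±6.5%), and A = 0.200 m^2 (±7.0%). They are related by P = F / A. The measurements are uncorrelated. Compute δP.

Since P is a product/quotient, work with relative uncertainties:
  (1·δF/F)² = (1×0.0650)² = 0.00423;  (-1·δA/A)² = (-1×0.0700)² = 0.00490
δP/P = √(0.00913) = 0.0955
P = 9950 Pa, so δP = 0.0955 × 9950 = 950 Pa.

950 Pa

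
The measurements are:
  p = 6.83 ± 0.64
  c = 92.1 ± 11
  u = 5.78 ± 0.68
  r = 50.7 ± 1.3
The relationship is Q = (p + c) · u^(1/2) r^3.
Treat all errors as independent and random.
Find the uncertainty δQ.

4.57e+06

Let w = p + c = 98.9. δw = √(δp² + δc²) = √(0.410 + 121) = 11.0, so δw/w = 0.111.
Q is then a monomial in w, u, r:
δQ/Q = √((δw/w)² + (½·δu/u)² + (3·δr/r)²) = √(0.0124 + 0.00346 + 0.00592) = 0.148
Q = 3.1e+07, so δQ = 0.148 × 3.1e+07 = 4.57e+06.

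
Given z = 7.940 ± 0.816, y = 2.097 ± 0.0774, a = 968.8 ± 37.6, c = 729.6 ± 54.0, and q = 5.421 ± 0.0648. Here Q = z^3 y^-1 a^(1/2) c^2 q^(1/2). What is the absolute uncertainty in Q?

Each factor contributes (exponent × relative error)² to (δQ/Q)²:
  (3·δz/z)² = (3×0.103)² = 0.0951;  (-1·δy/y)² = (-1×0.0369)² = 0.00136;  (½·δa/a)² = (0.5×0.0388)² = 0.000377;  (2·δc/c)² = (2×0.0740)² = 0.0219;  (½·δq/q)² = (0.5×0.0120)² = 3.57e-05
δQ/Q = √(0.119) = 0.345
Q = 9.209e+09, so δQ = 0.345 × 9.209e+09 = 3.17e+09.

3.17e+09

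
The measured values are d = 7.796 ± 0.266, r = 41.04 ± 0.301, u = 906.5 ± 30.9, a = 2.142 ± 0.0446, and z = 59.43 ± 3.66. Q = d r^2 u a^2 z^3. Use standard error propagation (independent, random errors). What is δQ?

2.25e+12

Each factor contributes (exponent × relative error)² to (δQ/Q)²:
  (1·δd/d)² = (1×0.0341)² = 0.00116;  (2·δr/r)² = (2×0.00733)² = 0.000215;  (1·δu/u)² = (1×0.0341)² = 0.00116;  (2·δa/a)² = (2×0.0208)² = 0.00173;  (3·δz/z)² = (3×0.0616)² = 0.0341
δQ/Q = √(0.0384) = 0.196
Q = 1.146e+13, so δQ = 0.196 × 1.146e+13 = 2.25e+12.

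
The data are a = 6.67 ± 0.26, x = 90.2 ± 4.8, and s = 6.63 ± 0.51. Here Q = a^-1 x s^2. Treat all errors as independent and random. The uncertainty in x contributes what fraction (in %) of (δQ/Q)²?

10.1%

(δQ/Q)² = (-1·δa/a)² + (1·δx/x)² + (2·δs/s)²
  a term: (-1×0.0390)² = 0.00152
  x term: (1×0.0532)² = 0.00283
  s term: (2×0.0769)² = 0.0237
Total = 0.0280. Share from x = 0.00283/0.0280 = 0.101.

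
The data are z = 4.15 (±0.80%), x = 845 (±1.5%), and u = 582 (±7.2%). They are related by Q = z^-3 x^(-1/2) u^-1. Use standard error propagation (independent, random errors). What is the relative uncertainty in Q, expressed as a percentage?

7.63%

Each factor contributes (exponent × relative error)² to (δQ/Q)²:
  (-3·δz/z)² = (-3×0.00800)² = 0.000576;  (−½·δx/x)² = (-0.5×0.0150)² = 5.62e-05;  (-1·δu/u)² = (-1×0.0720)² = 0.00518
δQ/Q = √(0.00582) = 0.0763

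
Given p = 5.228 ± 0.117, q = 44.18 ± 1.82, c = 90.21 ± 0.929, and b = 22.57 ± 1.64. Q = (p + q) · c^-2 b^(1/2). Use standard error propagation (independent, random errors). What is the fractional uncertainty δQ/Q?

Let u = p + q = 49.41. δu = √(δp² + δq²) = √(0.0137 + 3.31) = 1.82, so δu/u = 0.0369.
Q is then a monomial in u, c, b:
δQ/Q = √((δu/u)² + (-2·δc/c)² + (½·δb/b)²) = √(0.00136 + 0.000424 + 0.00132) = 0.0557

0.0557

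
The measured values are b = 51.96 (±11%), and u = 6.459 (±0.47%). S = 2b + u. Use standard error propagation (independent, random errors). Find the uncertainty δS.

11.4

Sums and differences: (δS)² = Σ (cᵢ δxᵢ)².
  (2·δb)² = 131;  (δu)² = 0.000922
δS = √(131) = 11.4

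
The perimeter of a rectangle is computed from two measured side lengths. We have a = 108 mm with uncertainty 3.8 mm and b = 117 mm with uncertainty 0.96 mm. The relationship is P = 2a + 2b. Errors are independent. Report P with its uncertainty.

450 ± 7.84 mm

For a sum/difference, combine absolute errors in quadrature:
  (2·δa)² = 57.8;  (2·δb)² = 3.69
δP = √(61.4) = 7.84 mm
P = 450 mm.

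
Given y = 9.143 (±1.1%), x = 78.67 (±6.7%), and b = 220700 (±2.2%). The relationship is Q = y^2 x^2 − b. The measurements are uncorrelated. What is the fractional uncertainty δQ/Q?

0.237

Let p = y^2·x^2 = 517400. δp/p = √((2·δy/y)² + (2·δx/x)²) = √(0.000484 + 0.0180) = 0.136, so δp = 70300.
Q = p − b: δQ = √(δp² + δb²) = √(4.94e+09 + 2.36e+07) = 70400
Q = 296700, so δQ/Q = 70400/296700 = 0.237.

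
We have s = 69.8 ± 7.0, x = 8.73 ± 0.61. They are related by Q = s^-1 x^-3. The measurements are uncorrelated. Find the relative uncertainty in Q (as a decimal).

0.232

For a monomial Q ∝ s^-1, x^-3, fractional errors add in quadrature:
  (-1·δs/s)² = (-1×0.100)² = 0.0101;  (-3·δx/x)² = (-3×0.0699)² = 0.0439
δQ/Q = √(0.0540) = 0.232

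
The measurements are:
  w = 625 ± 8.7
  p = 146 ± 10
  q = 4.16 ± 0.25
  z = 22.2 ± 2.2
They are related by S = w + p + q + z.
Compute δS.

13.4

S is a linear combination, so absolute uncertainties add in quadrature:
  (δw)² = 75.7;  (δp)² = 100;  (δq)² = 0.0625;  (δz)² = 4.84
δS = √(181) = 13.4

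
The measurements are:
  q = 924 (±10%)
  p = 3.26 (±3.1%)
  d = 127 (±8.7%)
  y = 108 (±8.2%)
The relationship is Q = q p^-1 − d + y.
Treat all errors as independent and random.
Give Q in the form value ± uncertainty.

Let w = q·p^-1 = 283. δw/w = √((1·δq/q)² + (-1·δp/p)²) = √(0.0100 + 0.000961) = 0.105, so δw = 29.7.
Q = w − d + y: δQ = √(δw² + δd² + δy²) = √(881 + 122 + 78.4) = 32.9
Q = 264.

264 ± 32.9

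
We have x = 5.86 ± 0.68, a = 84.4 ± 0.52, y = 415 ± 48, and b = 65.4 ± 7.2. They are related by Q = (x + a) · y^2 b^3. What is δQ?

1.75e+12

Let u = x + a = 90.3. δu = √(δx² + δa²) = √(0.462 + 0.270) = 0.856, so δu/u = 0.00948.
Q is then a monomial in u, y, b:
δQ/Q = √((δu/u)² + (2·δy/y)² + (3·δb/b)²) = √(8.99e-05 + 0.0535 + 0.109) = 0.403
Q = 4.35e+12, so δQ = 0.403 × 4.35e+12 = 1.75e+12.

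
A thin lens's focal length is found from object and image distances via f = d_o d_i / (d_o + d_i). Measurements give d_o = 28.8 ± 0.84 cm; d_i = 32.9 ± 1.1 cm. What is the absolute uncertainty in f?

0.338 cm

∂f/∂d_o = (d_i/(d_o+d_i))² = 0.284;  ∂f/∂d_i = (d_o/(d_o+d_i))² = 0.218
δf = √((∂f/∂d_o · δd_o)² + (∂f/∂d_i · δd_i)²) = √(0.0570 + 0.0574) = 0.338 cm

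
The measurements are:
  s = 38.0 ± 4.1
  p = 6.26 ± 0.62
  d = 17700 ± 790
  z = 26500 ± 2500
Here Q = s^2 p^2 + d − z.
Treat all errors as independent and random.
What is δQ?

16800

Let w = s^2·p^2 = 56600. δw/w = √((2·δs/s)² + (2·δp/p)²) = √(0.0466 + 0.0392) = 0.293, so δw = 16600.
Q = w + d − z: δQ = √(δw² + δd² + δz²) = √(2.75e+08 + 6.24e+05 + 6.25e+06) = 16800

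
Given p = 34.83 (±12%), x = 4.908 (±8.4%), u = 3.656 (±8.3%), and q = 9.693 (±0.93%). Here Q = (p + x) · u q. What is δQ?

190

Let w = p + x = 39.74. δw = √(δp² + δx²) = √(17.5 + 0.170) = 4.20, so δw/w = 0.106.
Q is then a monomial in w, u, q:
δQ/Q = √((δw/w)² + (1·δu/u)² + (1·δq/q)²) = √(0.0112 + 0.00689 + 8.65e-05) = 0.135
Q = 1408, so δQ = 0.135 × 1408 = 190.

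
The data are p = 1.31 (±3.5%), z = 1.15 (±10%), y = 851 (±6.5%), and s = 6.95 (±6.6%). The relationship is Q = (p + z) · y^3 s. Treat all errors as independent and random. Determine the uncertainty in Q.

Let u = p + z = 2.46. δu = √(δp² + δz²) = √(0.00210 + 0.0132) = 0.124, so δu/u = 0.0503.
Q is then a monomial in u, y, s:
δQ/Q = √((δu/u)² + (3·δy/y)² + (1·δs/s)²) = √(0.00253 + 0.0380 + 0.00436) = 0.212
Q = 1.05e+10, so δQ = 0.212 × 1.05e+10 = 2.23e+09.

2.23e+09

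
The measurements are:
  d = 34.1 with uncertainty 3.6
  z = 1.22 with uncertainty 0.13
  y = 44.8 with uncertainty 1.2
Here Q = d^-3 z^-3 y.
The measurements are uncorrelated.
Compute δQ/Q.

Each factor contributes (exponent × relative error)² to (δQ/Q)²:
  (-3·δd/d)² = (-3×0.106)² = 0.100;  (-3·δz/z)² = (-3×0.107)² = 0.102;  (1·δy/y)² = (1×0.0268)² = 0.000717
δQ/Q = √(0.203) = 0.451

0.451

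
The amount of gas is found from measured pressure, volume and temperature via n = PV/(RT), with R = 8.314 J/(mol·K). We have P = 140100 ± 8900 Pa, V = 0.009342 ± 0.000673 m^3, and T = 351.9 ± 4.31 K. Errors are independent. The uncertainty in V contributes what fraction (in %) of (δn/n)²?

(δn/n)² = (1·δP/P)² + (1·δV/V)² + (-1·δT/T)²
  P term: (1×0.0635)² = 0.00404
  V term: (1×0.0720)² = 0.00519
  T term: (-1×0.0122)² = 0.000150
Total = 0.00938. Share from V = 0.00519/0.00938 = 0.554.

55.4%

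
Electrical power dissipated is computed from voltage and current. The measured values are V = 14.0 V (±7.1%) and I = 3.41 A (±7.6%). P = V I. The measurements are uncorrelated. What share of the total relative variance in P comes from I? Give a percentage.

(δP/P)² = (1·δV/V)² + (1·δI/I)²
  V term: (1×0.0710)² = 0.00504
  I term: (1×0.0760)² = 0.00578
Total = 0.0108. Share from I = 0.00578/0.0108 = 0.534.

53.4%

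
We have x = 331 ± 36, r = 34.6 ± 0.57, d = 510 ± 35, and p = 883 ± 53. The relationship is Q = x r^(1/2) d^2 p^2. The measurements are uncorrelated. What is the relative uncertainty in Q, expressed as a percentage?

21.2%

For a monomial Q ∝ x, r^(1/2), d^2, p^2, fractional errors add in quadrature:
  (1·δx/x)² = (1×0.109)² = 0.0118;  (½·δr/r)² = (0.5×0.0165)² = 6.78e-05;  (2·δd/d)² = (2×0.0686)² = 0.0188;  (2·δp/p)² = (2×0.0600)² = 0.0144
δQ/Q = √(0.0451) = 0.212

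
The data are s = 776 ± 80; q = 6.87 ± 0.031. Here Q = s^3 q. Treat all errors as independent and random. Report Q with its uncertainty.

Products/powers → add relative errors in quadrature, weighted by exponent:
  (3·δs/s)² = (3×0.103)² = 0.0957;  (1·δq/q)² = (1×0.00451)² = 2.04e-05
δQ/Q = √(0.0957) = 0.309
Q = 3.21e+09, so δQ = 0.309 × 3.21e+09 = 9.93e+08.

(3.21 ± 0.993) × 10^9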